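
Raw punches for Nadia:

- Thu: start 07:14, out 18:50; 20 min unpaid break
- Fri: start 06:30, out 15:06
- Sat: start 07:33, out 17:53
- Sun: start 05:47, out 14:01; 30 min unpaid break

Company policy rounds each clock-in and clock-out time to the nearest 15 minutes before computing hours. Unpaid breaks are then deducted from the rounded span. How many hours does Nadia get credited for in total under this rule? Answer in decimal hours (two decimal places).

Thu: in 07:14→07:15, out 18:50→18:45; 11 h 30 min − 20 min = 11 h 10 min
Fri: in 06:30→06:30, out 15:06→15:00; 8 h 30 min
Sat: in 07:33→07:30, out 17:53→18:00; 10 h 30 min
Sun: in 05:47→05:45, out 14:01→14:00; 8 h 15 min − 30 min = 7 h 45 min
Total credited: 37 h 55 min.

37.92 hours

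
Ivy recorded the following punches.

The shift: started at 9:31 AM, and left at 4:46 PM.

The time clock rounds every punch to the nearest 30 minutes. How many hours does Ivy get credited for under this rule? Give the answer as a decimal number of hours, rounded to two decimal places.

The shift: in 9:31 AM→9:30 AM, out 4:46 PM→5:00 PM; 7 h 30 min

7.50 hours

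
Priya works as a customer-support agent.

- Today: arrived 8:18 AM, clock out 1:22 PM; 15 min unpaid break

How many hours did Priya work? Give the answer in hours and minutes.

Today: 8:18 AM–1:22 PM = 5 h 4 min; less 15 min break → 4 h 49 min

4 h 49 min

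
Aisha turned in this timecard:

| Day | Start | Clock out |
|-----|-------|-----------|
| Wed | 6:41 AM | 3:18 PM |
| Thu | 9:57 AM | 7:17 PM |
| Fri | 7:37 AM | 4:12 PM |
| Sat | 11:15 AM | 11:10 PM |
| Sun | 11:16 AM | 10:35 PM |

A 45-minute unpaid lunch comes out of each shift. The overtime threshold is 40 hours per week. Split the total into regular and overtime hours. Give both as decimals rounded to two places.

Wed: 6:41 AM–3:18 PM = 8 h 37 min; less 45 min break → 7 h 52 min
Thu: 9:57 AM–7:17 PM = 9 h 20 min; less 45 min break → 8 h 35 min
Fri: 7:37 AM–4:12 PM = 8 h 35 min; less 45 min break → 7 h 50 min
Sat: 11:15 AM–11:10 PM = 11 h 55 min; less 45 min break → 11 h 10 min
Sun: 11:16 AM–10:35 PM = 11 h 19 min; less 45 min break → 10 h 34 min
Total worked: 46 h 1 min = 46.02 h.
Threshold 40 h → overtime 6 h 1 min, regular 40 h 0 min.

Regular 40.00 hours, overtime 6.02 hours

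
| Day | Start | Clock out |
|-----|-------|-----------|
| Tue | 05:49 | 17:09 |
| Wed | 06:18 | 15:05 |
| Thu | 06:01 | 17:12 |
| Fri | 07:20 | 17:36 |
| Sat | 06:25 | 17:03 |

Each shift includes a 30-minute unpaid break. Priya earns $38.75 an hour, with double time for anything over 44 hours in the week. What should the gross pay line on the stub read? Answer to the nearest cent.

Tue: 05:49–17:09 = 11 h 20 min; less 30 min break → 10 h 50 min
Wed: 06:18–15:05 = 8 h 47 min; less 30 min break → 8 h 17 min
Thu: 06:01–17:12 = 11 h 11 min; less 30 min break → 10 h 41 min
Fri: 07:20–17:36 = 10 h 16 min; less 30 min break → 9 h 46 min
Sat: 06:25–17:03 = 10 h 38 min; less 30 min break → 10 h 8 min
Total worked: 49 h 42 min = 2982 min.
Regular 44 h 0 min = 2640 min at $38.75/h; overtime 5 h 42 min = 342 min at $77.50/h.
Pay = (2640 × $38.75 + 342 × $77.50) ÷ 60 = $2146.75.

$2146.75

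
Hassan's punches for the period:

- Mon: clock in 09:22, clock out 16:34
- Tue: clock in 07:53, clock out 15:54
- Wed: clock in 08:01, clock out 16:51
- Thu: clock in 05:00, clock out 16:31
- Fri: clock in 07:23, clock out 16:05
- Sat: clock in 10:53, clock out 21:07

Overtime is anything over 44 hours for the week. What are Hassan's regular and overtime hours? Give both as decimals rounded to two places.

Mon: 09:22–16:34 = 7 h 12 min
Tue: 07:53–15:54 = 8 h 1 min
Wed: 08:01–16:51 = 8 h 50 min
Thu: 05:00–16:31 = 11 h 31 min
Fri: 07:23–16:05 = 8 h 42 min
Sat: 10:53–21:07 = 10 h 14 min
Total worked: 54 h 30 min = 54.50 h.
Threshold 44 h → overtime 10 h 30 min, regular 44 h 0 min.

Regular 44.00 hours, overtime 10.50 hours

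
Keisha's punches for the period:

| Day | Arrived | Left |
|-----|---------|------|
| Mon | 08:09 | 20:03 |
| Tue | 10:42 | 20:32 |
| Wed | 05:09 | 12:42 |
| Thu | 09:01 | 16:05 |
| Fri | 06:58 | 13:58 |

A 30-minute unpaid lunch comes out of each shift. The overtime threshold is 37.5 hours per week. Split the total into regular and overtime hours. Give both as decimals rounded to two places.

Regular 37.50 hours, overtime 3.35 hours

Mon: 08:09–20:03 = 11 h 54 min; less 30 min break → 11 h 24 min
Tue: 10:42–20:32 = 9 h 50 min; less 30 min break → 9 h 20 min
Wed: 05:09–12:42 = 7 h 33 min; less 30 min break → 7 h 3 min
Thu: 09:01–16:05 = 7 h 4 min; less 30 min break → 6 h 34 min
Fri: 06:58–13:58 = 7 h 0 min; less 30 min break → 6 h 30 min
Total worked: 40 h 51 min = 40.85 h.
Threshold 37.5 h → overtime 3 h 21 min, regular 37 h 30 min.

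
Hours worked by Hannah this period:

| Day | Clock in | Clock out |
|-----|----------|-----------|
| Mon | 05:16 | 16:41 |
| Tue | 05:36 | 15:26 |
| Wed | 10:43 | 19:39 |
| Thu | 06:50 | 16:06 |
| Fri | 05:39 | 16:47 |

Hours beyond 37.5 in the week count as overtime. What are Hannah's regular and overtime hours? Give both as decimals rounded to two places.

Mon: 05:16–16:41 = 11 h 25 min
Tue: 05:36–15:26 = 9 h 50 min
Wed: 10:43–19:39 = 8 h 56 min
Thu: 06:50–16:06 = 9 h 16 min
Fri: 05:39–16:47 = 11 h 8 min
Total worked: 50 h 35 min = 50.58 h.
Threshold 37.5 h → overtime 13 h 5 min, regular 37 h 30 min.

Regular 37.50 hours, overtime 13.08 hours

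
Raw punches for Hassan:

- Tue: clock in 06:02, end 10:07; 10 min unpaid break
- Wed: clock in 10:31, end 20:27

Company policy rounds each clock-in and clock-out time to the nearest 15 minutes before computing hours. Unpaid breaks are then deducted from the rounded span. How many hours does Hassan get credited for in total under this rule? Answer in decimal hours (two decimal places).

13.83 hours

Tue: in 06:02→06:00, out 10:07→10:00; 4 h 0 min − 10 min = 3 h 50 min
Wed: in 10:31→10:30, out 20:27→20:30; 10 h 0 min
Total credited: 13 h 50 min.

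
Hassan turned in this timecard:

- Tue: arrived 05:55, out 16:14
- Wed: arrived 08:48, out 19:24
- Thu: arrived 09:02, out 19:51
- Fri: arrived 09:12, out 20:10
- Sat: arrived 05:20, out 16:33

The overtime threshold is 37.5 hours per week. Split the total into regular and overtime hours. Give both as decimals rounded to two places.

Regular 37.50 hours, overtime 16.42 hours

Tue: 05:55–16:14 = 10 h 19 min
Wed: 08:48–19:24 = 10 h 36 min
Thu: 09:02–19:51 = 10 h 49 min
Fri: 09:12–20:10 = 10 h 58 min
Sat: 05:20–16:33 = 11 h 13 min
Total worked: 53 h 55 min = 53.92 h.
Threshold 37.5 h → overtime 16 h 25 min, regular 37 h 30 min.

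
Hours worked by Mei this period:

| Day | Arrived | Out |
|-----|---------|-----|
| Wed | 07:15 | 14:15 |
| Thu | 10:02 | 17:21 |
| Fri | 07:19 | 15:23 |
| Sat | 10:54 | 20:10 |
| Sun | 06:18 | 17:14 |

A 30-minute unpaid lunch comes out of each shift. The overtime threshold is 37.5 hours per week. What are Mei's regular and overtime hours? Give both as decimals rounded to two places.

Wed: 07:15–14:15 = 7 h 0 min; less 30 min break → 6 h 30 min
Thu: 10:02–17:21 = 7 h 19 min; less 30 min break → 6 h 49 min
Fri: 07:19–15:23 = 8 h 4 min; less 30 min break → 7 h 34 min
Sat: 10:54–20:10 = 9 h 16 min; less 30 min break → 8 h 46 min
Sun: 06:18–17:14 = 10 h 56 min; less 30 min break → 10 h 26 min
Total worked: 40 h 5 min = 40.08 h.
Threshold 37.5 h → overtime 2 h 35 min, regular 37 h 30 min.

Regular 37.50 hours, overtime 2.58 hours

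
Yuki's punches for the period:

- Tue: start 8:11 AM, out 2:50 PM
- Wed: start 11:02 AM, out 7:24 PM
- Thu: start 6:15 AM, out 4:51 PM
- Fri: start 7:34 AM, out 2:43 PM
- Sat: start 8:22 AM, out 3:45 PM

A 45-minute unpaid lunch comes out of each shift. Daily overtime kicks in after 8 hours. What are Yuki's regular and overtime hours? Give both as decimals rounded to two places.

Regular 34.55 hours, overtime 1.85 hours

Tue: 8:11 AM–2:50 PM = 6 h 39 min; less 45 min break → 5 h 54 min
Wed: 11:02 AM–7:24 PM = 8 h 22 min; less 45 min break → 7 h 37 min
Thu: 6:15 AM–4:51 PM = 10 h 36 min; less 45 min break → 9 h 51 min
Fri: 7:34 AM–2:43 PM = 7 h 9 min; less 45 min break → 6 h 24 min
Sat: 8:22 AM–3:45 PM = 7 h 23 min; less 45 min break → 6 h 38 min
Tue reg 5 h 54 min / OT 0 h 0 min; Wed reg 7 h 37 min / OT 0 h 0 min; Thu reg 8 h 0 min / OT 1 h 51 min; Fri reg 6 h 24 min / OT 0 h 0 min; Sat reg 6 h 38 min / OT 0 h 0 min.
Totals: regular 34 h 33 min, overtime 1 h 51 min.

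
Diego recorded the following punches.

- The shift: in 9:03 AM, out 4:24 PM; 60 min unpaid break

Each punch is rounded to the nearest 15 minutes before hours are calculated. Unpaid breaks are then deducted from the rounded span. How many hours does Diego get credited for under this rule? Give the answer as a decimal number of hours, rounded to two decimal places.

6.50 hours

The shift: in 9:03 AM→9:00 AM, out 4:24 PM→4:30 PM; 7 h 30 min − 60 min = 6 h 30 min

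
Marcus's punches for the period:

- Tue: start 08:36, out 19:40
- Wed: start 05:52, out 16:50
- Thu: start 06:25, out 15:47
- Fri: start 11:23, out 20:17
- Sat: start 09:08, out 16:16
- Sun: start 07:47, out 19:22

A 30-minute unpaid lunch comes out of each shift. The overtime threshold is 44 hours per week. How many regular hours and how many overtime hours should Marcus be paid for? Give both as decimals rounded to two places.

Tue: 08:36–19:40 = 11 h 4 min; less 30 min break → 10 h 34 min
Wed: 05:52–16:50 = 10 h 58 min; less 30 min break → 10 h 28 min
Thu: 06:25–15:47 = 9 h 22 min; less 30 min break → 8 h 52 min
Fri: 11:23–20:17 = 8 h 54 min; less 30 min break → 8 h 24 min
Sat: 09:08–16:16 = 7 h 8 min; less 30 min break → 6 h 38 min
Sun: 07:47–19:22 = 11 h 35 min; less 30 min break → 11 h 5 min
Total worked: 56 h 1 min = 56.02 h.
Threshold 44 h → overtime 12 h 1 min, regular 44 h 0 min.

Regular 44.00 hours, overtime 12.02 hours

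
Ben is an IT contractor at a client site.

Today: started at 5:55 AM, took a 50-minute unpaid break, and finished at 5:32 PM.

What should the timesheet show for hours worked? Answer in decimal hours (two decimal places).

Today: 5:55 AM–5:32 PM = 11 h 37 min; less 50 min break → 10 h 47 min

10.78 hours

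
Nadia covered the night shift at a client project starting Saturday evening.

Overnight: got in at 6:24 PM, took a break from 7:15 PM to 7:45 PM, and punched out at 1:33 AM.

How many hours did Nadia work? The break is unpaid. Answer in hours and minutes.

6 h 39 min

Overnight: 6:24 PM → midnight = 5 h 36 min; midnight → 1:33 AM = 1 h 33 min; span 7 h 9 min; less 30 min break → 6 h 39 min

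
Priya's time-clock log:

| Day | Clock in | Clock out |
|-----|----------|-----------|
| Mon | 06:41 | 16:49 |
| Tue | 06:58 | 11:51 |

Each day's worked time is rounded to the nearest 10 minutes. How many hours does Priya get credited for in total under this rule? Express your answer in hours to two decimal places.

15.00 hours

Mon: 06:41–16:49 = 10 h 8 min → rounds to 10 h 10 min
Tue: 06:58–11:51 = 4 h 53 min → rounds to 4 h 50 min
Total credited: 15 h 0 min.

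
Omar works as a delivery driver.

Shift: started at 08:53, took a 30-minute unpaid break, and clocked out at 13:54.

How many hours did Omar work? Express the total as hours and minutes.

Shift: 08:53–13:54 = 5 h 1 min; less 30 min break → 4 h 31 min

4 h 31 min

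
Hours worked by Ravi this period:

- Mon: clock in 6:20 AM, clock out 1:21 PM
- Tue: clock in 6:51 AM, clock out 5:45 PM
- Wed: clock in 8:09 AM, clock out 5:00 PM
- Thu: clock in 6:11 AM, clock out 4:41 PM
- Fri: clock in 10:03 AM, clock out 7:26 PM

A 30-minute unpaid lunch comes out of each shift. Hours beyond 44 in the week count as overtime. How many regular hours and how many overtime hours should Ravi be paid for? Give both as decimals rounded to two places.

Mon: 6:20 AM–1:21 PM = 7 h 1 min; less 30 min break → 6 h 31 min
Tue: 6:51 AM–5:45 PM = 10 h 54 min; less 30 min break → 10 h 24 min
Wed: 8:09 AM–5:00 PM = 8 h 51 min; less 30 min break → 8 h 21 min
Thu: 6:11 AM–4:41 PM = 10 h 30 min; less 30 min break → 10 h 0 min
Fri: 10:03 AM–7:26 PM = 9 h 23 min; less 30 min break → 8 h 53 min
Total worked: 44 h 9 min = 44.15 h.
Threshold 44 h → overtime 0 h 9 min, regular 44 h 0 min.

Regular 44.00 hours, overtime 0.15 hours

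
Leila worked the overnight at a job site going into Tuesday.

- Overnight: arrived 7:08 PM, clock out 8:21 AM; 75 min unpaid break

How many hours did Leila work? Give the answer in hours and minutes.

Overnight: 7:08 PM → midnight = 4 h 52 min; midnight → 8:21 AM = 8 h 21 min; span 13 h 13 min; less 75 min break → 11 h 58 min

11 h 58 min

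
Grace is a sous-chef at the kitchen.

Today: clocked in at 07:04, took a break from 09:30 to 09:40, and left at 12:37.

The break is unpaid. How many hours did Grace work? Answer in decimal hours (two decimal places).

Today: 07:04–12:37 = 5 h 33 min; less 10 min break → 5 h 23 min

5.38 hours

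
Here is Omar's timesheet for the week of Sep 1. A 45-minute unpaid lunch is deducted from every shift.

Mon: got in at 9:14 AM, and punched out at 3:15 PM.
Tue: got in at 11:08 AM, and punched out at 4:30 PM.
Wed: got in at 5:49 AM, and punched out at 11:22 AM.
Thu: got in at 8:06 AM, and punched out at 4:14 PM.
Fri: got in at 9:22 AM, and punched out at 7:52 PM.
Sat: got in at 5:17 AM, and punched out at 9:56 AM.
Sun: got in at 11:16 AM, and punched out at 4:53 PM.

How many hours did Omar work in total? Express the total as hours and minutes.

Mon: 9:14 AM–3:15 PM = 6 h 1 min; less 45 min break → 5 h 16 min
Tue: 11:08 AM–4:30 PM = 5 h 22 min; less 45 min break → 4 h 37 min
Wed: 5:49 AM–11:22 AM = 5 h 33 min; less 45 min break → 4 h 48 min
Thu: 8:06 AM–4:14 PM = 8 h 8 min; less 45 min break → 7 h 23 min
Fri: 9:22 AM–7:52 PM = 10 h 30 min; less 45 min break → 9 h 45 min
Sat: 5:17 AM–9:56 AM = 4 h 39 min; less 45 min break → 3 h 54 min
Sun: 11:16 AM–4:53 PM = 5 h 37 min; less 45 min break → 4 h 52 min
Total: 5 h 16 min + 4 h 37 min + 4 h 48 min + 7 h 23 min + 9 h 45 min + 3 h 54 min + 4 h 52 min = 40 h 35 min.

40 h 35 min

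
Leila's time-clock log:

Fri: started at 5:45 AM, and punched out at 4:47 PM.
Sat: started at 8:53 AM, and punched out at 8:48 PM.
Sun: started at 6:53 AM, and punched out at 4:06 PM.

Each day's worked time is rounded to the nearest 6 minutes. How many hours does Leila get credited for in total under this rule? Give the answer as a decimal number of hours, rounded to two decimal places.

Fri: 5:45 AM–4:47 PM = 11 h 2 min → rounds to 11 h 0 min
Sat: 8:53 AM–8:48 PM = 11 h 55 min → rounds to 11 h 54 min
Sun: 6:53 AM–4:06 PM = 9 h 13 min → rounds to 9 h 12 min
Total credited: 32 h 6 min.

32.10 hours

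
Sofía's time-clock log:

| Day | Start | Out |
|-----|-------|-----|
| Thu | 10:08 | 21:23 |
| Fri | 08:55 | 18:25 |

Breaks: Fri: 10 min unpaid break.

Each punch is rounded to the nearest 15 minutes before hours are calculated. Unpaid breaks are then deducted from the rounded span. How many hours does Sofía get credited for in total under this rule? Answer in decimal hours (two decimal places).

Thu: in 10:08→10:15, out 21:23→21:30; 11 h 15 min
Fri: in 08:55→09:00, out 18:25→18:30; 9 h 30 min − 10 min = 9 h 20 min
Total credited: 20 h 35 min.

20.58 hours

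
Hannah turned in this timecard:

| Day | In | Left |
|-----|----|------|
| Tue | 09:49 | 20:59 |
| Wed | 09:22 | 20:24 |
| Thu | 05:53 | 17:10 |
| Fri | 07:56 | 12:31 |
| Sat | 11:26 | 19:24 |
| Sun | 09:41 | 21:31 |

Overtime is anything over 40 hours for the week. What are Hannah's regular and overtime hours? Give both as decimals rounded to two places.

Tue: 09:49–20:59 = 11 h 10 min
Wed: 09:22–20:24 = 11 h 2 min
Thu: 05:53–17:10 = 11 h 17 min
Fri: 07:56–12:31 = 4 h 35 min
Sat: 11:26–19:24 = 7 h 58 min
Sun: 09:41–21:31 = 11 h 50 min
Total worked: 57 h 52 min = 57.87 h.
Threshold 40 h → overtime 17 h 52 min, regular 40 h 0 min.

Regular 40.00 hours, overtime 17.87 hours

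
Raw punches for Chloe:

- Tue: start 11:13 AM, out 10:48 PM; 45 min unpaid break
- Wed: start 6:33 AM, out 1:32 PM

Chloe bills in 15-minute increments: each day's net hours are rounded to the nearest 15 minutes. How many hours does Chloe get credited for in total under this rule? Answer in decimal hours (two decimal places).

Tue: 11:13 AM–10:48 PM = 11 h 35 min − 45 min = 10 h 50 min → rounds to 10 h 45 min
Wed: 6:33 AM–1:32 PM = 6 h 59 min → rounds to 7 h 0 min
Total credited: 17 h 45 min.

17.75 hours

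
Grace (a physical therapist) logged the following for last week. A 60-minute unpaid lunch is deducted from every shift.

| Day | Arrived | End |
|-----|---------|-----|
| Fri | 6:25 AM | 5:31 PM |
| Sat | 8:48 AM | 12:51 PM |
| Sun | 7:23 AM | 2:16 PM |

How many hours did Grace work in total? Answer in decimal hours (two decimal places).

19.03 hours

Fri: 6:25 AM–5:31 PM = 11 h 6 min; less 60 min break → 10 h 6 min
Sat: 8:48 AM–12:51 PM = 4 h 3 min; less 60 min break → 3 h 3 min
Sun: 7:23 AM–2:16 PM = 6 h 53 min; less 60 min break → 5 h 53 min
Total: 10 h 6 min + 3 h 3 min + 5 h 53 min = 19 h 2 min.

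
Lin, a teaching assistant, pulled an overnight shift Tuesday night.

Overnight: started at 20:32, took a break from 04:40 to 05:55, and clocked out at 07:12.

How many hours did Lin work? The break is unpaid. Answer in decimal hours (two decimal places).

Overnight: 20:32 → midnight = 3 h 28 min; midnight → 07:12 = 7 h 12 min; span 10 h 40 min; less 75 min break → 9 h 25 min

9.42 hours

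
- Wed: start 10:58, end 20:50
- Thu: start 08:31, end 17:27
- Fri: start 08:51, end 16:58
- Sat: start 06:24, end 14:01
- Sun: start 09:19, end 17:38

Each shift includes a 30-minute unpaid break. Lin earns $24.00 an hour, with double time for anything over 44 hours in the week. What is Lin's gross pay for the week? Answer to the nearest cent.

$968.40

Wed: 10:58–20:50 = 9 h 52 min; less 30 min break → 9 h 22 min
Thu: 08:31–17:27 = 8 h 56 min; less 30 min break → 8 h 26 min
Fri: 08:51–16:58 = 8 h 7 min; less 30 min break → 7 h 37 min
Sat: 06:24–14:01 = 7 h 37 min; less 30 min break → 7 h 7 min
Sun: 09:19–17:38 = 8 h 19 min; less 30 min break → 7 h 49 min
Total worked: 40 h 21 min = 2421 min.
Regular 40 h 21 min = 2421 min at $24.00/h; overtime 0 h 0 min = 0 min at $48.00/h.
Pay = (2421 × $24.00 + 0 × $48.00) ÷ 60 = $968.40.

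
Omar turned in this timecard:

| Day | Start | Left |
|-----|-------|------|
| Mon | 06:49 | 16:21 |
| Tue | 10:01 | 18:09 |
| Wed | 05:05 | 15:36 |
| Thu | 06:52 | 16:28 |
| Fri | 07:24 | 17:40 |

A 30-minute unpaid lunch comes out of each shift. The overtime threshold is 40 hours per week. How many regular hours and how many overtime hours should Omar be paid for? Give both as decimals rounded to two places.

Mon: 06:49–16:21 = 9 h 32 min; less 30 min break → 9 h 2 min
Tue: 10:01–18:09 = 8 h 8 min; less 30 min break → 7 h 38 min
Wed: 05:05–15:36 = 10 h 31 min; less 30 min break → 10 h 1 min
Thu: 06:52–16:28 = 9 h 36 min; less 30 min break → 9 h 6 min
Fri: 07:24–17:40 = 10 h 16 min; less 30 min break → 9 h 46 min
Total worked: 45 h 33 min = 45.55 h.
Threshold 40 h → overtime 5 h 33 min, regular 40 h 0 min.

Regular 40.00 hours, overtime 5.55 hours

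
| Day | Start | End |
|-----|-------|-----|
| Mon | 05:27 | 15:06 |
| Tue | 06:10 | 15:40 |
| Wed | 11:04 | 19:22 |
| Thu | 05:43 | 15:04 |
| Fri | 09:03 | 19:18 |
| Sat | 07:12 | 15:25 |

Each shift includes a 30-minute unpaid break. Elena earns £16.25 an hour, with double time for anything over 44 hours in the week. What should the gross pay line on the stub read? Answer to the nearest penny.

£983.67

Mon: 05:27–15:06 = 9 h 39 min; less 30 min break → 9 h 9 min
Tue: 06:10–15:40 = 9 h 30 min; less 30 min break → 9 h 0 min
Wed: 11:04–19:22 = 8 h 18 min; less 30 min break → 7 h 48 min
Thu: 05:43–15:04 = 9 h 21 min; less 30 min break → 8 h 51 min
Fri: 09:03–19:18 = 10 h 15 min; less 30 min break → 9 h 45 min
Sat: 07:12–15:25 = 8 h 13 min; less 30 min break → 7 h 43 min
Total worked: 52 h 16 min = 3136 min.
Regular 44 h 0 min = 2640 min at £16.25/h; overtime 8 h 16 min = 496 min at £32.50/h.
Pay = (2640 × £16.25 + 496 × £32.50) ÷ 60 = £983.67.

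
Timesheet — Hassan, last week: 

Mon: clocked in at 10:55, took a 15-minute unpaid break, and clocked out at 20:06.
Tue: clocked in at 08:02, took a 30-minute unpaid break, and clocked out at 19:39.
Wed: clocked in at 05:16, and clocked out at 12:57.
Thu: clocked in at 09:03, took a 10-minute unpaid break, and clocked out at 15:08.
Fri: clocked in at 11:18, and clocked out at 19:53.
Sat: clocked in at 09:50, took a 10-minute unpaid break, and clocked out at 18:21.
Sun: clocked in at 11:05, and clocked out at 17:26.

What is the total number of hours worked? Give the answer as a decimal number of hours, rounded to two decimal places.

56.93 hours

Mon: 10:55–20:06 = 9 h 11 min; less 15 min break → 8 h 56 min
Tue: 08:02–19:39 = 11 h 37 min; less 30 min break → 11 h 7 min
Wed: 05:16–12:57 = 7 h 41 min
Thu: 09:03–15:08 = 6 h 5 min; less 10 min break → 5 h 55 min
Fri: 11:18–19:53 = 8 h 35 min
Sat: 09:50–18:21 = 8 h 31 min; less 10 min break → 8 h 21 min
Sun: 11:05–17:26 = 6 h 21 min
Total: 8 h 56 min + 11 h 7 min + 7 h 41 min + 5 h 55 min + 8 h 35 min + 8 h 21 min + 6 h 21 min = 56 h 56 min.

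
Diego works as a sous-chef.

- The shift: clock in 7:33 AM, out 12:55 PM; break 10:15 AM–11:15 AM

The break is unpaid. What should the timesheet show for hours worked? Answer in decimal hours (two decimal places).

4.37 hours

The shift: 7:33 AM–12:55 PM = 5 h 22 min; less 60 min break → 4 h 22 min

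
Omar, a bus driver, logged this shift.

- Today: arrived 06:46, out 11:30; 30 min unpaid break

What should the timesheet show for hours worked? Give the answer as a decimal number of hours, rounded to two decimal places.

4.23 hours

Today: 06:46–11:30 = 4 h 44 min; less 30 min break → 4 h 14 min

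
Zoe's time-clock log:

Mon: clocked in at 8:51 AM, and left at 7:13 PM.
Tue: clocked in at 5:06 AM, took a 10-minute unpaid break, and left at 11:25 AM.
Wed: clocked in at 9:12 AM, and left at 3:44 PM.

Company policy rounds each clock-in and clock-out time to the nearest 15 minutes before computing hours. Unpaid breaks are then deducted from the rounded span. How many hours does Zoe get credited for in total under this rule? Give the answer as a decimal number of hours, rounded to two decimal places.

Mon: in 8:51 AM→8:45 AM, out 7:13 PM→7:15 PM; 10 h 30 min
Tue: in 5:06 AM→5:00 AM, out 11:25 AM→11:30 AM; 6 h 30 min − 10 min = 6 h 20 min
Wed: in 9:12 AM→9:15 AM, out 3:44 PM→3:45 PM; 6 h 30 min
Total credited: 23 h 20 min.

23.33 hours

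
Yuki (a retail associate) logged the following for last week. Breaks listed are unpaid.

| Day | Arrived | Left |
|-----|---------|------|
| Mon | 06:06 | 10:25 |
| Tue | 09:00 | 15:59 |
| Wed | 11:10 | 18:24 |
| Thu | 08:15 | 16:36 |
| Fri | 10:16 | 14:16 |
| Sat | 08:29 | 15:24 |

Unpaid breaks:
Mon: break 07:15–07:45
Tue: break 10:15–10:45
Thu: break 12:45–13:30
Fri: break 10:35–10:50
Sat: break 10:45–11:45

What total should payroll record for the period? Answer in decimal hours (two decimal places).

Mon: 06:06–10:25 = 4 h 19 min; less 30 min break → 3 h 49 min
Tue: 09:00–15:59 = 6 h 59 min; less 30 min break → 6 h 29 min
Wed: 11:10–18:24 = 7 h 14 min
Thu: 08:15–16:36 = 8 h 21 min; less 45 min break → 7 h 36 min
Fri: 10:16–14:16 = 4 h 0 min; less 15 min break → 3 h 45 min
Sat: 08:29–15:24 = 6 h 55 min; less 60 min break → 5 h 55 min
Total: 3 h 49 min + 6 h 29 min + 7 h 14 min + 7 h 36 min + 3 h 45 min + 5 h 55 min = 34 h 48 min.

34.80 hours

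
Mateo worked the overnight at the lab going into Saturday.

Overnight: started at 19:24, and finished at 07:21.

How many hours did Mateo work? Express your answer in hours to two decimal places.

11.95 hours

Overnight: 19:24 → midnight = 4 h 36 min; midnight → 07:21 = 7 h 21 min; span 11 h 57 min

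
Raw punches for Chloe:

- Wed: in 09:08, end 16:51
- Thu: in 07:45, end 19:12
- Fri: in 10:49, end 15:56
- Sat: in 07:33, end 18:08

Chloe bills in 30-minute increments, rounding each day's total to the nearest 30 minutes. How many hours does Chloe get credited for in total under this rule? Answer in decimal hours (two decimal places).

34.50 hours

Wed: 09:08–16:51 = 7 h 43 min → rounds to 7 h 30 min
Thu: 07:45–19:12 = 11 h 27 min → rounds to 11 h 30 min
Fri: 10:49–15:56 = 5 h 7 min → rounds to 5 h 0 min
Sat: 07:33–18:08 = 10 h 35 min → rounds to 10 h 30 min
Total credited: 34 h 30 min.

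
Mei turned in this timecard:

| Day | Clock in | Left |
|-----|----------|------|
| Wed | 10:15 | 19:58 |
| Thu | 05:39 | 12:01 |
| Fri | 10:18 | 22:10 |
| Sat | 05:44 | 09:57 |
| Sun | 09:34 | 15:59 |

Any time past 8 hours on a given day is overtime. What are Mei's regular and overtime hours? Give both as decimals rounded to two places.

Wed: 10:15–19:58 = 9 h 43 min
Thu: 05:39–12:01 = 6 h 22 min
Fri: 10:18–22:10 = 11 h 52 min
Sat: 05:44–09:57 = 4 h 13 min
Sun: 09:34–15:59 = 6 h 25 min
Wed reg 8 h 0 min / OT 1 h 43 min; Thu reg 6 h 22 min / OT 0 h 0 min; Fri reg 8 h 0 min / OT 3 h 52 min; Sat reg 4 h 13 min / OT 0 h 0 min; Sun reg 6 h 25 min / OT 0 h 0 min.
Totals: regular 33 h 0 min, overtime 5 h 35 min.

Regular 33.00 hours, overtime 5.58 hours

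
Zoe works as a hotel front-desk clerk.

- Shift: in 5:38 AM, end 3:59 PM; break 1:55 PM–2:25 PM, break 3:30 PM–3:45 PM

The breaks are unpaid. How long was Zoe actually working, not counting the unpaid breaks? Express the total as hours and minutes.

Shift: 5:38 AM–3:59 PM = 10 h 21 min; less 45 min break → 9 h 36 min

9 h 36 min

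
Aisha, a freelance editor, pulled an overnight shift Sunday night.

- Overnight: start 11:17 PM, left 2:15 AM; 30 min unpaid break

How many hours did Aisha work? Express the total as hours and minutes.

Overnight: 11:17 PM → midnight = 0 h 43 min; midnight → 2:15 AM = 2 h 15 min; span 2 h 58 min; less 30 min break → 2 h 28 min

2 h 28 min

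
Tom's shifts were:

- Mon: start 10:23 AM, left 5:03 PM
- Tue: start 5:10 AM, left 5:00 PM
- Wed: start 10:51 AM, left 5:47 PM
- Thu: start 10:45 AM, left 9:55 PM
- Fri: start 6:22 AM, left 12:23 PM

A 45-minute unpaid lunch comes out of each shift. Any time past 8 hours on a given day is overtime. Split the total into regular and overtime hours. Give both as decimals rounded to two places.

Regular 33.37 hours, overtime 5.50 hours

Mon: 10:23 AM–5:03 PM = 6 h 40 min; less 45 min break → 5 h 55 min
Tue: 5:10 AM–5:00 PM = 11 h 50 min; less 45 min break → 11 h 5 min
Wed: 10:51 AM–5:47 PM = 6 h 56 min; less 45 min break → 6 h 11 min
Thu: 10:45 AM–9:55 PM = 11 h 10 min; less 45 min break → 10 h 25 min
Fri: 6:22 AM–12:23 PM = 6 h 1 min; less 45 min break → 5 h 16 min
Mon reg 5 h 55 min / OT 0 h 0 min; Tue reg 8 h 0 min / OT 3 h 5 min; Wed reg 6 h 11 min / OT 0 h 0 min; Thu reg 8 h 0 min / OT 2 h 25 min; Fri reg 5 h 16 min / OT 0 h 0 min.
Totals: regular 33 h 22 min, overtime 5 h 30 min.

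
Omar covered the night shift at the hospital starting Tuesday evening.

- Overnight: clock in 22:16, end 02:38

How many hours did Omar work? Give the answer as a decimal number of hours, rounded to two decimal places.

Overnight: 22:16 → midnight = 1 h 44 min; midnight → 02:38 = 2 h 38 min; span 4 h 22 min

4.37 hours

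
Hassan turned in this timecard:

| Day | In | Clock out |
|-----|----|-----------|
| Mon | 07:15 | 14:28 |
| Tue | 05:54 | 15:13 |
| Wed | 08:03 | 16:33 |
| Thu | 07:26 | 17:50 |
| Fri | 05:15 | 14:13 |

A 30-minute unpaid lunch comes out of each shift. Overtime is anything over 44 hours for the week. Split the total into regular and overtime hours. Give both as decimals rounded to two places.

Mon: 07:15–14:28 = 7 h 13 min; less 30 min break → 6 h 43 min
Tue: 05:54–15:13 = 9 h 19 min; less 30 min break → 8 h 49 min
Wed: 08:03–16:33 = 8 h 30 min; less 30 min break → 8 h 0 min
Thu: 07:26–17:50 = 10 h 24 min; less 30 min break → 9 h 54 min
Fri: 05:15–14:13 = 8 h 58 min; less 30 min break → 8 h 28 min
Total worked: 41 h 54 min = 41.90 h.
Threshold 44 h → overtime 0 h 0 min, regular 41 h 54 min.

Regular 41.90 hours, overtime 0.00 hours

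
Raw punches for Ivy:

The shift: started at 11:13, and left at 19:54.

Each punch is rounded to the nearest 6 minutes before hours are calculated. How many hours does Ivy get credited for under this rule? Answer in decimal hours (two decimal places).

The shift: in 11:13→11:12, out 19:54→19:54; 8 h 42 min

8.70 hours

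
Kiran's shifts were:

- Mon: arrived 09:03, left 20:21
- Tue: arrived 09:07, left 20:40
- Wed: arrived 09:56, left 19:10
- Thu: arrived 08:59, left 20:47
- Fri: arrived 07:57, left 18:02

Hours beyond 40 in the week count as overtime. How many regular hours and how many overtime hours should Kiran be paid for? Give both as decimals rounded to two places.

Mon: 09:03–20:21 = 11 h 18 min
Tue: 09:07–20:40 = 11 h 33 min
Wed: 09:56–19:10 = 9 h 14 min
Thu: 08:59–20:47 = 11 h 48 min
Fri: 07:57–18:02 = 10 h 5 min
Total worked: 53 h 58 min = 53.97 h.
Threshold 40 h → overtime 13 h 58 min, regular 40 h 0 min.

Regular 40.00 hours, overtime 13.97 hours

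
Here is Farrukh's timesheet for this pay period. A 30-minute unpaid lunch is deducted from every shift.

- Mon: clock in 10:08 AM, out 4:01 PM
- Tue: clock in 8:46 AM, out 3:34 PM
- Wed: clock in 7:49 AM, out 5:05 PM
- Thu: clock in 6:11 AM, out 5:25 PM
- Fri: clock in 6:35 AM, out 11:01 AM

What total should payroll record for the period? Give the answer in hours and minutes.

35 h 7 min

Mon: 10:08 AM–4:01 PM = 5 h 53 min; less 30 min break → 5 h 23 min
Tue: 8:46 AM–3:34 PM = 6 h 48 min; less 30 min break → 6 h 18 min
Wed: 7:49 AM–5:05 PM = 9 h 16 min; less 30 min break → 8 h 46 min
Thu: 6:11 AM–5:25 PM = 11 h 14 min; less 30 min break → 10 h 44 min
Fri: 6:35 AM–11:01 AM = 4 h 26 min; less 30 min break → 3 h 56 min
Total: 5 h 23 min + 6 h 18 min + 8 h 46 min + 10 h 44 min + 3 h 56 min = 35 h 7 min.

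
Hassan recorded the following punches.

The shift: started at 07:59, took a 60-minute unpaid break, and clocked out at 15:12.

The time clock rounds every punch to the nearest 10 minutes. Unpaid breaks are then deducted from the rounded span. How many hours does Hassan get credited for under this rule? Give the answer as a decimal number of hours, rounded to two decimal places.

6.17 hours

The shift: in 07:59→08:00, out 15:12→15:10; 7 h 10 min − 60 min = 6 h 10 min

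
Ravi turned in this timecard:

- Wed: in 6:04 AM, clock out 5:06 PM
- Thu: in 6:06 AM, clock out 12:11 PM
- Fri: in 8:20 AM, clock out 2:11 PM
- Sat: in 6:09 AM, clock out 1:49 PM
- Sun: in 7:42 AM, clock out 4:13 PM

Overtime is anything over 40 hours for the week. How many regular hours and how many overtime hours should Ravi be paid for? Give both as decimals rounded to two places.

Regular 39.15 hours, overtime 0.00 hours

Wed: 6:04 AM–5:06 PM = 11 h 2 min
Thu: 6:06 AM–12:11 PM = 6 h 5 min
Fri: 8:20 AM–2:11 PM = 5 h 51 min
Sat: 6:09 AM–1:49 PM = 7 h 40 min
Sun: 7:42 AM–4:13 PM = 8 h 31 min
Total worked: 39 h 9 min = 39.15 h.
Threshold 40 h → overtime 0 h 0 min, regular 39 h 9 min.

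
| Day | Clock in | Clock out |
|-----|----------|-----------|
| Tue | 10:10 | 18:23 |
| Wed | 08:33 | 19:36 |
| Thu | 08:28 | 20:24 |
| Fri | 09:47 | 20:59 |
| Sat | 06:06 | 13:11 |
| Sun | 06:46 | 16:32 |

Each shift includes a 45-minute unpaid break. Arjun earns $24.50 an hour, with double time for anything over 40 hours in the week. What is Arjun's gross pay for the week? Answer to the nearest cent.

Tue: 10:10–18:23 = 8 h 13 min; less 45 min break → 7 h 28 min
Wed: 08:33–19:36 = 11 h 3 min; less 45 min break → 10 h 18 min
Thu: 08:28–20:24 = 11 h 56 min; less 45 min break → 11 h 11 min
Fri: 09:47–20:59 = 11 h 12 min; less 45 min break → 10 h 27 min
Sat: 06:06–13:11 = 7 h 5 min; less 45 min break → 6 h 20 min
Sun: 06:46–16:32 = 9 h 46 min; less 45 min break → 9 h 1 min
Total worked: 54 h 45 min = 3285 min.
Regular 40 h 0 min = 2400 min at $24.50/h; overtime 14 h 45 min = 885 min at $49.00/h.
Pay = (2400 × $24.50 + 885 × $49.00) ÷ 60 = $1702.75.

$1702.75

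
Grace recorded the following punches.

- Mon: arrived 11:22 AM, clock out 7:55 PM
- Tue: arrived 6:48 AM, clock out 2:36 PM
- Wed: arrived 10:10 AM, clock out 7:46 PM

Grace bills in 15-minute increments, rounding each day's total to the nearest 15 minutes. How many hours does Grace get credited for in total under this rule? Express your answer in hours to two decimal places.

25.75 hours

Mon: 11:22 AM–7:55 PM = 8 h 33 min → rounds to 8 h 30 min
Tue: 6:48 AM–2:36 PM = 7 h 48 min → rounds to 7 h 45 min
Wed: 10:10 AM–7:46 PM = 9 h 36 min → rounds to 9 h 30 min
Total credited: 25 h 45 min.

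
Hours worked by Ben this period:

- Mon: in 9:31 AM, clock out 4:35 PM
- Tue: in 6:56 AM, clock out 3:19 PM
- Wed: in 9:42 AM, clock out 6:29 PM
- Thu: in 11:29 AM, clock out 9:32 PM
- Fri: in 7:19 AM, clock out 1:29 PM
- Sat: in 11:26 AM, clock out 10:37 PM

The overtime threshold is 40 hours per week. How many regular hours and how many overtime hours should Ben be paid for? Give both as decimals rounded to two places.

Mon: 9:31 AM–4:35 PM = 7 h 4 min
Tue: 6:56 AM–3:19 PM = 8 h 23 min
Wed: 9:42 AM–6:29 PM = 8 h 47 min
Thu: 11:29 AM–9:32 PM = 10 h 3 min
Fri: 7:19 AM–1:29 PM = 6 h 10 min
Sat: 11:26 AM–10:37 PM = 11 h 11 min
Total worked: 51 h 38 min = 51.63 h.
Threshold 40 h → overtime 11 h 38 min, regular 40 h 0 min.

Regular 40.00 hours, overtime 11.63 hours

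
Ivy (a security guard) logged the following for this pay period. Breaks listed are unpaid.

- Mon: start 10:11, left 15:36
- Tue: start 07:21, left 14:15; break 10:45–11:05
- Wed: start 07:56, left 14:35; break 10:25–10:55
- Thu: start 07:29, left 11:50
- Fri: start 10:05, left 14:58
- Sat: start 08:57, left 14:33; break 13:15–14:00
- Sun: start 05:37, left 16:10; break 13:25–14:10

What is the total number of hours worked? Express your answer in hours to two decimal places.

Mon: 10:11–15:36 = 5 h 25 min
Tue: 07:21–14:15 = 6 h 54 min; less 20 min break → 6 h 34 min
Wed: 07:56–14:35 = 6 h 39 min; less 30 min break → 6 h 9 min
Thu: 07:29–11:50 = 4 h 21 min
Fri: 10:05–14:58 = 4 h 53 min
Sat: 08:57–14:33 = 5 h 36 min; less 45 min break → 4 h 51 min
Sun: 05:37–16:10 = 10 h 33 min; less 45 min break → 9 h 48 min
Total: 5 h 25 min + 6 h 34 min + 6 h 9 min + 4 h 21 min + 4 h 53 min + 4 h 51 min + 9 h 48 min = 42 h 1 min.

42.02 hours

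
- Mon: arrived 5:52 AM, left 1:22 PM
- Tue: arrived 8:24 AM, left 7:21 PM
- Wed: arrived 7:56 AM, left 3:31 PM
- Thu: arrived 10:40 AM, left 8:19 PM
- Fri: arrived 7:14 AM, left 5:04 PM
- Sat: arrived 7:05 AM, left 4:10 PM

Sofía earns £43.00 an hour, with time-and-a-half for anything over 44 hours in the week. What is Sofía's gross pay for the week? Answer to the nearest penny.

Mon: 5:52 AM–1:22 PM = 7 h 30 min
Tue: 8:24 AM–7:21 PM = 10 h 57 min
Wed: 7:56 AM–3:31 PM = 7 h 35 min
Thu: 10:40 AM–8:19 PM = 9 h 39 min
Fri: 7:14 AM–5:04 PM = 9 h 50 min
Sat: 7:05 AM–4:10 PM = 9 h 5 min
Total worked: 54 h 36 min = 3276 min.
Regular 44 h 0 min = 2640 min at £43.00/h; overtime 10 h 36 min = 636 min at £64.50/h.
Pay = (2640 × £43.00 + 636 × £64.50) ÷ 60 = £2575.70.

£2575.70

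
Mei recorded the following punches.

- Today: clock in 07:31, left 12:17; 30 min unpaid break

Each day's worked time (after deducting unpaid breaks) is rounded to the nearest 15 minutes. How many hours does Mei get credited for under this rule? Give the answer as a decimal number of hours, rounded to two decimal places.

4.25 hours

Today: 07:31–12:17 = 4 h 46 min − 30 min = 4 h 16 min → rounds to 4 h 15 min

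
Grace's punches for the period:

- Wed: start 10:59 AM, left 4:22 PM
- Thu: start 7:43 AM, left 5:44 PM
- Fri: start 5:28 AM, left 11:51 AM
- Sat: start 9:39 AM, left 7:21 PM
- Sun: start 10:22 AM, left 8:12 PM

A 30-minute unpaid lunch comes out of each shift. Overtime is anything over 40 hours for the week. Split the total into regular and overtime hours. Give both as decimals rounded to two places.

Wed: 10:59 AM–4:22 PM = 5 h 23 min; less 30 min break → 4 h 53 min
Thu: 7:43 AM–5:44 PM = 10 h 1 min; less 30 min break → 9 h 31 min
Fri: 5:28 AM–11:51 AM = 6 h 23 min; less 30 min break → 5 h 53 min
Sat: 9:39 AM–7:21 PM = 9 h 42 min; less 30 min break → 9 h 12 min
Sun: 10:22 AM–8:12 PM = 9 h 50 min; less 30 min break → 9 h 20 min
Total worked: 38 h 49 min = 38.82 h.
Threshold 40 h → overtime 0 h 0 min, regular 38 h 49 min.

Regular 38.82 hours, overtime 0.00 hours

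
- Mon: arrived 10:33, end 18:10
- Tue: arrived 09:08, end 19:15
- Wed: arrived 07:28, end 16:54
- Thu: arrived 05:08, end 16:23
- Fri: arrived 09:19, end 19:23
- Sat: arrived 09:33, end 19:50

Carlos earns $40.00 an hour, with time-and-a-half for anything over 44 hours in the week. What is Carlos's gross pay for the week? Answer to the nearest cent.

Mon: 10:33–18:10 = 7 h 37 min
Tue: 09:08–19:15 = 10 h 7 min
Wed: 07:28–16:54 = 9 h 26 min
Thu: 05:08–16:23 = 11 h 15 min
Fri: 09:19–19:23 = 10 h 4 min
Sat: 09:33–19:50 = 10 h 17 min
Total worked: 58 h 46 min = 3526 min.
Regular 44 h 0 min = 2640 min at $40.00/h; overtime 14 h 46 min = 886 min at $60.00/h.
Pay = (2640 × $40.00 + 886 × $60.00) ÷ 60 = $2646.00.

$2646.00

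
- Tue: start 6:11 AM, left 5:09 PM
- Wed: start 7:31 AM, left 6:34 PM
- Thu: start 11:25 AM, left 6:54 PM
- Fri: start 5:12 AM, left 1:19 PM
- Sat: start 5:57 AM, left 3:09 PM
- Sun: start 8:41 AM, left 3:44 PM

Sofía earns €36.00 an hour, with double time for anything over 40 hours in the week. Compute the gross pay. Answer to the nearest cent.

Tue: 6:11 AM–5:09 PM = 10 h 58 min
Wed: 7:31 AM–6:34 PM = 11 h 3 min
Thu: 11:25 AM–6:54 PM = 7 h 29 min
Fri: 5:12 AM–1:19 PM = 8 h 7 min
Sat: 5:57 AM–3:09 PM = 9 h 12 min
Sun: 8:41 AM–3:44 PM = 7 h 3 min
Total worked: 53 h 52 min = 3232 min.
Regular 40 h 0 min = 2400 min at €36.00/h; overtime 13 h 52 min = 832 min at €72.00/h.
Pay = (2400 × €36.00 + 832 × €72.00) ÷ 60 = €2438.40.

€2438.40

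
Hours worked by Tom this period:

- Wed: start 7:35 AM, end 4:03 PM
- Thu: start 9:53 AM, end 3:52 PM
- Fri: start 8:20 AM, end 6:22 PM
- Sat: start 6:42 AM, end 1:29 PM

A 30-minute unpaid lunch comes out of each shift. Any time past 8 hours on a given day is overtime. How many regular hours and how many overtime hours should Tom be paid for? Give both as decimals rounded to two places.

Regular 27.73 hours, overtime 1.53 hours

Wed: 7:35 AM–4:03 PM = 8 h 28 min; less 30 min break → 7 h 58 min
Thu: 9:53 AM–3:52 PM = 5 h 59 min; less 30 min break → 5 h 29 min
Fri: 8:20 AM–6:22 PM = 10 h 2 min; less 30 min break → 9 h 32 min
Sat: 6:42 AM–1:29 PM = 6 h 47 min; less 30 min break → 6 h 17 min
Wed reg 7 h 58 min / OT 0 h 0 min; Thu reg 5 h 29 min / OT 0 h 0 min; Fri reg 8 h 0 min / OT 1 h 32 min; Sat reg 6 h 17 min / OT 0 h 0 min.
Totals: regular 27 h 44 min, overtime 1 h 32 min.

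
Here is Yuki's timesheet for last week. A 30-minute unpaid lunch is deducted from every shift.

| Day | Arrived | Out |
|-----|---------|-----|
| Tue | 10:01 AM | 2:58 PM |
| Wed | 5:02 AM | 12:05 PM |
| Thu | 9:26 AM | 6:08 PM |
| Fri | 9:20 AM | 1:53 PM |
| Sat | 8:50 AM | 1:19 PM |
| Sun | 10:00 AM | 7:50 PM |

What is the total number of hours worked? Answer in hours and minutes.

36 h 34 min

Tue: 10:01 AM–2:58 PM = 4 h 57 min; less 30 min break → 4 h 27 min
Wed: 5:02 AM–12:05 PM = 7 h 3 min; less 30 min break → 6 h 33 min
Thu: 9:26 AM–6:08 PM = 8 h 42 min; less 30 min break → 8 h 12 min
Fri: 9:20 AM–1:53 PM = 4 h 33 min; less 30 min break → 4 h 3 min
Sat: 8:50 AM–1:19 PM = 4 h 29 min; less 30 min break → 3 h 59 min
Sun: 10:00 AM–7:50 PM = 9 h 50 min; less 30 min break → 9 h 20 min
Total: 4 h 27 min + 6 h 33 min + 8 h 12 min + 4 h 3 min + 3 h 59 min + 9 h 20 min = 36 h 34 min.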